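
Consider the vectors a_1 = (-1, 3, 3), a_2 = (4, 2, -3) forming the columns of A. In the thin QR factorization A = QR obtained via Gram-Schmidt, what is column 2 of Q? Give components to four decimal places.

q_2 = (0.7065, 0.6041, -0.3686)

a_1 = (-1, 3, 3); ‖a_1‖ = 4.3589, so q_1 = (-0.2294, 0.6882, 0.6882).
q_1·a_2 = (-0.2294)·4 + 0.6882·2 + 0.6882·(-3) = -1.6059.
u_2 = a_2 + 1.6059·q_1 = (3.6316, 3.1053, -1.8947).
‖u_2‖ = 5.1401, so q_2 = (0.7065, 0.6041, -0.3686).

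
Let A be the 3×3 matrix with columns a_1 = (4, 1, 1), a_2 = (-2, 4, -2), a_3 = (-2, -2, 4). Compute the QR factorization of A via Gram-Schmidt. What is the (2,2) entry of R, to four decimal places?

r_{22} = 4.6904

a_1 = (4, 1, 1); ‖a_1‖ = 4.2426, so q_1 = (0.9428, 0.2357, 0.2357).
q_1·a_2 = 0.9428·(-2) + 0.2357·4 + 0.2357·(-2) = -1.4142.
u_2 = a_2 + 1.4142·q_1 = (-0.6667, 4.3333, -1.6667).
r_{22} = ‖u_2‖ = 4.6904.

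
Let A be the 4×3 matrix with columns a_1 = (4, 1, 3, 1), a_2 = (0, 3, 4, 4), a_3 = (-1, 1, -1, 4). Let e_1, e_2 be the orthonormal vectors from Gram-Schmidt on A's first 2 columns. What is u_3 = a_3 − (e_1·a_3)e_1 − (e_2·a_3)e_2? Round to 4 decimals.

u_3 = (0.9678, -0.2895, -1.8995, 2.1166)

a_1 = (4, 1, 3, 1); ‖a_1‖ = 5.1962, so e_1 = (0.7698, 0.1925, 0.5774, 0.1925).
e_1·a_2 = 0.7698·0 + 0.1925·3 + 0.5774·4 + 0.1925·4 = 3.6566.
u_2 = a_2 − 3.6566·e_1 = (-2.8148, 2.2963, 1.8889, 3.2963).
‖u_2‖ = 5.2564, so e_2 = (-0.5355, 0.4369, 0.3594, 0.6271).
e_1·a_3 = 0.7698·(-1) + 0.1925·1 + 0.5774·(-1) + 0.1925·4 = -0.3849; e_2·a_3 = (-0.5355)·(-1) + 0.4369·1 + 0.3594·(-1) + 0.6271·4 = 3.1214.
u_3 = a_3 + 0.3849·e_1 − 3.1214·e_2 = (0.9678, -0.2895, -1.8995, 2.1166).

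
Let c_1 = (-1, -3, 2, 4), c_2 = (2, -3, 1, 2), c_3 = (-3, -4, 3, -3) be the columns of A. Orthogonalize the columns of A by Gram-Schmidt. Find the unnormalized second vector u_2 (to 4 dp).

u_2 = (2.5667, -1.3000, -0.1333, -0.2667)

e_1 = c_1/‖c_1‖ = (-1, -3, 2, 4)/5.4772 = (-0.1826, -0.5477, 0.3651, 0.7303).
r_{12} = e_1·c_2 = 3.1038.
u_2 = c_2 − 3.1038·e_1 = (2.5667, -1.3000, -0.1333, -0.2667).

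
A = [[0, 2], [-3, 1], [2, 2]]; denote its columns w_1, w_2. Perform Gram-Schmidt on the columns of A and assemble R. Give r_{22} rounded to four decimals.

q_1 = w_1/‖w_1‖ = (0, -3, 2)/3.6056 = (0.0000, -0.8321, 0.5547).
r_{12} = q_1·w_2 = 0.2774.
u_2 = w_2 − 0.2774·q_1 = (2.0000, 1.2308, 1.8462).
r_{22} = ‖u_2‖ = 2.9872.

r_{22} = 2.9872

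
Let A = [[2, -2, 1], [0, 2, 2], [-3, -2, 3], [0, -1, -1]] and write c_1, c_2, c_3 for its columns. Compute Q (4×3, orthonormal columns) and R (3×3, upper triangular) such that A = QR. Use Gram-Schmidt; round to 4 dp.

Q = [[0.5547, -0.6478, 0.5222], [0.0000, 0.5614, 0.6963], [-0.8321, -0.4318, 0.3482], [0.0000, -0.2807, -0.3482]], R = [[3.6056, 0.5547, -1.9415], [0.0000, 3.5626, -0.5398], [0.0000, 0.0000, 3.3075]]

q_1 = c_1/‖c_1‖ = (2, 0, -3, 0)/3.6056 = (0.5547, 0.0000, -0.8321, 0.0000).
r_{12} = q_1·c_2 = 0.5547.
u_2 = c_2 − 0.5547·q_1 = (-2.3077, 2.0000, -1.5385, -1.0000).
‖u_2‖ = 3.5626, so q_2 = (-0.6478, 0.5614, -0.4318, -0.2807).
r_{13} = q_1·c_3 = -1.9415; r_{23} = q_2·c_3 = -0.5398.
u_3 = c_3 + 1.9415·q_1 + 0.5398·q_2 = (1.7273, 2.3030, 1.1515, -1.1515).
‖u_3‖ = 3.3075, so q_3 = (0.5222, 0.6963, 0.3482, -0.3482).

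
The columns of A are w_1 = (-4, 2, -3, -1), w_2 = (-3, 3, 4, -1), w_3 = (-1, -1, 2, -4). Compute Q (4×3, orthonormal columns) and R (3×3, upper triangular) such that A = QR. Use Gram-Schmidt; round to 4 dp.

w_1 = (-4, 2, -3, -1); ‖w_1‖ = 5.4772, so e_1 = (-0.7303, 0.3651, -0.5477, -0.1826).
e_1·w_2 = (-0.7303)·(-3) + 0.3651·3 + (-0.5477)·4 + (-0.1826)·(-1) = 1.2780.
u_2 = w_2 − 1.2780·e_1 = (-2.0667, 2.5333, 4.7000, -0.7667).
‖u_2‖ = 5.7764, so e_2 = (-0.3578, 0.4386, 0.8137, -0.1327).
e_1·w_3 = (-0.7303)·(-1) + 0.3651·(-1) + (-0.5477)·2 + (-0.1826)·(-4) = 0.0000; e_2·w_3 = (-0.3578)·(-1) + 0.4386·(-1) + 0.8137·2 + (-0.1327)·(-4) = 2.0774.
u_3 = w_3 + 0.0000·e_1 − 2.0774·e_2 = (-0.2567, -1.9111, 0.3097, -3.7243).
‖u_3‖ = 4.2053, so e_3 = (-0.0611, -0.4545, 0.0736, -0.8856).

Q = [[-0.7303, -0.3578, -0.0611], [0.3651, 0.4386, -0.4545], [-0.5477, 0.8137, 0.0736], [-0.1826, -0.1327, -0.8856]], R = [[5.4772, 1.2780, 0.0000], [0.0000, 5.7764, 2.0774], [0.0000, 0.0000, 4.2053]]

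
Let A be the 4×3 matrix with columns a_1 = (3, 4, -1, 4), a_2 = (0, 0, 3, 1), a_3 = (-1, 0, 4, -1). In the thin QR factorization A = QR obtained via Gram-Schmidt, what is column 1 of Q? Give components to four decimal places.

e_1 = a_1/‖a_1‖ = (3, 4, -1, 4)/6.4807 = (0.4629, 0.6172, -0.1543, 0.6172).

e_1 = (0.4629, 0.6172, -0.1543, 0.6172)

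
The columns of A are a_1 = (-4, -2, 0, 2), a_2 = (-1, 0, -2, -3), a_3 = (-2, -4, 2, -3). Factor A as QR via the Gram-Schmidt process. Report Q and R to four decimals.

Q = [[-0.8165, -0.3585, 0.0854], [-0.4082, -0.0448, -0.6220], [0.0000, -0.5377, 0.6342], [0.4082, -0.7618, -0.4513]], R = [[4.8990, -0.4082, 2.0412], [0.0000, 3.7193, 2.1061], [0.0000, 0.0000, 4.9394]]

a_1 = (-4, -2, 0, 2); ‖a_1‖ = 4.8990, so e_1 = (-0.8165, -0.4082, 0.0000, 0.4082).
e_1·a_2 = (-0.8165)·(-1) + (-0.4082)·0 + 0.0000·(-2) + 0.4082·(-3) = -0.4082.
u_2 = a_2 + 0.4082·e_1 = (-1.3333, -0.1667, -2.0000, -2.8333).
‖u_2‖ = 3.7193, so e_2 = (-0.3585, -0.0448, -0.5377, -0.7618).
e_1·a_3 = (-0.8165)·(-2) + (-0.4082)·(-4) + 0.0000·2 + 0.4082·(-3) = 2.0412; e_2·a_3 = (-0.3585)·(-2) + (-0.0448)·(-4) + (-0.5377)·2 + (-0.7618)·(-3) = 2.1061.
u_3 = a_3 − 2.0412·e_1 − 2.1061·e_2 = (0.4217, -3.0723, 3.1325, -2.2289).
‖u_3‖ = 4.9394, so e_3 = (0.0854, -0.6220, 0.6342, -0.4513).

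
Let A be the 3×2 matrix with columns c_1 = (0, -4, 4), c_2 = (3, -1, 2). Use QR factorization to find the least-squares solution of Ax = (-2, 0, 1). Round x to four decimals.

c_1 = (0, -4, 4); ‖c_1‖ = 5.6569, so e_1 = (0.0000, -0.7071, 0.7071).
e_1·c_2 = 0.0000·3 + (-0.7071)·(-1) + 0.7071·2 = 2.1213.
u_2 = c_2 − 2.1213·e_1 = (3.0000, 0.5000, 0.5000).
‖u_2‖ = 3.0822, so e_2 = (0.9733, 0.1622, 0.1622).
Qᵀb = (0.7071, -1.7844).
Back-substitute: x_2 = -1.7844/3.0822 = -0.5789.
x_1 = (0.7071 − 2.1213·(-0.5789))/5.6569 = 0.3421.

x = (0.3421, -0.5789)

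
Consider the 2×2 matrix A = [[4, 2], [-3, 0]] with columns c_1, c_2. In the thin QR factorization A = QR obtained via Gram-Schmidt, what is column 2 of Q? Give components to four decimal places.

e_2 = (0.6000, 0.8000)

e_1 = c_1/‖c_1‖ = (4, -3)/5.0000 = (0.8000, -0.6000).
r_{12} = e_1·c_2 = 1.6000.
u_2 = c_2 − 1.6000·e_1 = (0.7200, 0.9600).
‖u_2‖ = 1.2000, so e_2 = (0.6000, 0.8000).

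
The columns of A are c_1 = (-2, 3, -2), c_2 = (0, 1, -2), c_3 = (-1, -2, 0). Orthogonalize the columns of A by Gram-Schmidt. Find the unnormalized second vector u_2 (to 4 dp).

u_2 = (0.8235, -0.2353, -1.1765)

q_1 = c_1/‖c_1‖ = (-2, 3, -2)/4.1231 = (-0.4851, 0.7276, -0.4851).
r_{12} = q_1·c_2 = 1.6977.
u_2 = c_2 − 1.6977·q_1 = (0.8235, -0.2353, -1.1765).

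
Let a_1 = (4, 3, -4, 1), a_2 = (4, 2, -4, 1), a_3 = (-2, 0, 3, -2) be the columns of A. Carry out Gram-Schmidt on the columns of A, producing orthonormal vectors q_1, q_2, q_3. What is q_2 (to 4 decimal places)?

a_1 = (4, 3, -4, 1); ‖a_1‖ = 6.4807, so q_1 = (0.6172, 0.4629, -0.6172, 0.1543).
q_1·a_2 = 0.6172·4 + 0.4629·2 + (-0.6172)·(-4) + 0.1543·1 = 6.0178.
u_2 = a_2 − 6.0178·q_1 = (0.2857, -0.7857, -0.2857, 0.0714).
‖u_2‖ = 0.8864, so q_2 = (0.3223, -0.8864, -0.3223, 0.0806).

q_2 = (0.3223, -0.8864, -0.3223, 0.0806)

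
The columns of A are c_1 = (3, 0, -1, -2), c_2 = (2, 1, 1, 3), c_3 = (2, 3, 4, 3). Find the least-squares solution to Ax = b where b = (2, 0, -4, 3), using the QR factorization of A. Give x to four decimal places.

x = (0.0805, 2.3448, -1.3046)

e_1 = c_1/‖c_1‖ = (3, 0, -1, -2)/3.7417 = (0.8018, 0.0000, -0.2673, -0.5345).
r_{12} = e_1·c_2 = -0.2673.
u_2 = c_2 + 0.2673·e_1 = (2.2143, 1.0000, 0.9286, 2.8571).
‖u_2‖ = 3.8638, so e_2 = (0.5731, 0.2588, 0.2403, 0.7395).
r_{13} = e_1·c_3 = -1.0690; r_{23} = e_2·c_3 = 5.1024.
u_3 = c_3 + 1.0690·e_1 − 5.1024·e_2 = (-0.0670, 1.6794, 2.4880, -1.3445).
‖u_3‖ = 3.2898, so e_3 = (-0.0204, 0.5105, 0.7563, -0.4087).
Qᵀb = (1.0690, 2.4033, -4.2919).
Back-substitute: x_3 = -4.2919/3.2898 = -1.3046.
x_2 = (2.4033 − 5.1024·(-1.3046))/3.8638 = 2.3448.
x_1 = (1.0690 + 0.2673·2.3448 + 1.0690·(-1.3046))/3.7417 = 0.0805.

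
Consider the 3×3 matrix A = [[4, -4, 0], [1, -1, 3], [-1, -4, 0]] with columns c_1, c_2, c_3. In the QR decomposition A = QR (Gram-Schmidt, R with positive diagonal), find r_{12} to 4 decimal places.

r_{12} = -3.0641

c_1 = (4, 1, -1); ‖c_1‖ = 4.2426, so e_1 = (0.9428, 0.2357, -0.2357).
r_{12} = e_1·c_2 = -3.0641.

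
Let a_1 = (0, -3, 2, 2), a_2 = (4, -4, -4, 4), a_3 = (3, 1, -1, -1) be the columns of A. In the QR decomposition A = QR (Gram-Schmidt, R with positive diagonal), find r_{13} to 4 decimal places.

r_{13} = -1.6977

q_1 = a_1/‖a_1‖ = (0, -3, 2, 2)/4.1231 = (0.0000, -0.7276, 0.4851, 0.4851).
r_{13} = q_1·a_3 = -1.6977.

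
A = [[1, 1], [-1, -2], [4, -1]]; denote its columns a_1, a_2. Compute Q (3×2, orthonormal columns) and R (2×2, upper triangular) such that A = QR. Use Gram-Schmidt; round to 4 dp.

q_1 = a_1/‖a_1‖ = (1, -1, 4)/4.2426 = (0.2357, -0.2357, 0.9428).
r_{12} = q_1·a_2 = -0.2357.
u_2 = a_2 + 0.2357·q_1 = (1.0556, -2.0556, -0.7778).
‖u_2‖ = 2.4381, so q_2 = (0.4329, -0.8431, -0.3190).

Q = [[0.2357, 0.4329], [-0.2357, -0.8431], [0.9428, -0.3190]], R = [[4.2426, -0.2357], [0.0000, 2.4381]]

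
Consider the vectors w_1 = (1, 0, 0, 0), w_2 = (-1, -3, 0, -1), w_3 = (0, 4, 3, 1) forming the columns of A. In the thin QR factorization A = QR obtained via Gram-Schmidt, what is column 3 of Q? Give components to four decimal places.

e_3 = (0.0000, 0.0331, 0.9945, -0.0994)

w_1 = (1, 0, 0, 0); ‖w_1‖ = 1.0000, so e_1 = (1.0000, 0.0000, 0.0000, 0.0000).
e_1·w_2 = 1.0000·(-1) + 0.0000·(-3) + 0.0000·0 + 0.0000·(-1) = -1.0000.
u_2 = w_2 + 1.0000·e_1 = (0.0000, -3.0000, 0.0000, -1.0000).
‖u_2‖ = 3.1623, so e_2 = (0.0000, -0.9487, 0.0000, -0.3162).
e_1·w_3 = 1.0000·0 + 0.0000·4 + 0.0000·3 + 0.0000·1 = 0.0000; e_2·w_3 = 0.0000·0 + (-0.9487)·4 + 0.0000·3 + (-0.3162)·1 = -4.1110.
u_3 = w_3 + 0.0000·e_1 + 4.1110·e_2 = (0.0000, 0.1000, 3.0000, -0.3000).
‖u_3‖ = 3.0166, so e_3 = (0.0000, 0.0331, 0.9945, -0.0994).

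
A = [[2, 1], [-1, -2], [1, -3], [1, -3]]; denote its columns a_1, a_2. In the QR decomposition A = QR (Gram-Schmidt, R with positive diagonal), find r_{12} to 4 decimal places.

a_1 = (2, -1, 1, 1); ‖a_1‖ = 2.6458, so e_1 = (0.7559, -0.3780, 0.3780, 0.3780).
r_{12} = e_1·a_2 = -0.7559.

r_{12} = -0.7559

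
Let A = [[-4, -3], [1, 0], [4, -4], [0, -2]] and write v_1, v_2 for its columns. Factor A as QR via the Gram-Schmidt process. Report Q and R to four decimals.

v_1 = (-4, 1, 4, 0); ‖v_1‖ = 5.7446, so e_1 = (-0.6963, 0.1741, 0.6963, 0.0000).
e_1·v_2 = (-0.6963)·(-3) + 0.1741·0 + 0.6963·(-4) + 0.0000·(-2) = -0.6963.
u_2 = v_2 + 0.6963·e_1 = (-3.4848, 0.1212, -3.5152, -2.0000).
‖u_2‖ = 5.3400, so e_2 = (-0.6526, 0.0227, -0.6583, -0.3745).

Q = [[-0.6963, -0.6526], [0.1741, 0.0227], [0.6963, -0.6583], [0.0000, -0.3745]], R = [[5.7446, -0.6963], [0.0000, 5.3400]]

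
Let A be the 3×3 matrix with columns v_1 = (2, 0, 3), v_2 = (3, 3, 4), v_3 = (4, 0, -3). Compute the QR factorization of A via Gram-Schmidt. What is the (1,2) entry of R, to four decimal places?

r_{12} = 4.9923

v_1 = (2, 0, 3); ‖v_1‖ = 3.6056, so q_1 = (0.5547, 0.0000, 0.8321).
r_{12} = q_1·v_2 = 4.9923.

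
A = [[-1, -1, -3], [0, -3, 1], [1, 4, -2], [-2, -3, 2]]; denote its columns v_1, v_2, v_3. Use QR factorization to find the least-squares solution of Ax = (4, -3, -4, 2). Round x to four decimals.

e_1 = v_1/‖v_1‖ = (-1, 0, 1, -2)/2.4495 = (-0.4082, 0.0000, 0.4082, -0.8165).
r_{12} = e_1·v_2 = 4.4907.
u_2 = v_2 − 4.4907·e_1 = (0.8333, -3.0000, 2.1667, 0.6667).
‖u_2‖ = 3.8514, so e_2 = (0.2164, -0.7789, 0.5626, 0.1731).
r_{13} = e_1·v_3 = -1.2247; r_{23} = e_2·v_3 = -2.2070.
u_3 = v_3 + 1.2247·e_1 + 2.2070·e_2 = (-3.0225, -0.7191, -0.2584, 1.3820).
‖u_3‖ = 3.4102, so e_3 = (-0.8863, -0.2109, -0.0758, 0.4053).
Qᵀb = (-4.8990, 1.2982, -1.7990).
Back-substitute: x_3 = -1.7990/3.4102 = -0.5275.
x_2 = (1.2982 + 2.2070·(-0.5275))/3.8514 = 0.0348.
x_1 = (-4.8990 − 4.4907·0.0348 + 1.2247·(-0.5275))/2.4495 = -2.3275.

x = (-2.3275, 0.0348, -0.5275)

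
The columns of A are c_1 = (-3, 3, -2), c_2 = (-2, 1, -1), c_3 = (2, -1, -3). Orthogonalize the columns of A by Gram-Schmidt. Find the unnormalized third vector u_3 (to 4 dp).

q_1 = c_1/‖c_1‖ = (-3, 3, -2)/4.6904 = (-0.6396, 0.6396, -0.4264).
r_{12} = q_1·c_2 = 2.3452.
u_2 = c_2 − 2.3452·q_1 = (-0.5000, -0.5000, 0.0000).
‖u_2‖ = 0.7071, so q_2 = (-0.7071, -0.7071, 0.0000).
r_{13} = q_1·c_3 = -0.6396; r_{23} = q_2·c_3 = -0.7071.
u_3 = c_3 + 0.6396·q_1 + 0.7071·q_2 = (1.0909, -1.0909, -3.2727).

u_3 = (1.0909, -1.0909, -3.2727)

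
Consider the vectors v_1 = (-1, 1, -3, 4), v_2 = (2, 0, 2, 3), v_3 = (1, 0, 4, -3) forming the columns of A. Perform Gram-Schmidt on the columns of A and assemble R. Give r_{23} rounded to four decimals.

r_{23} = 1.1612

q_1 = v_1/‖v_1‖ = (-1, 1, -3, 4)/5.1962 = (-0.1925, 0.1925, -0.5774, 0.7698).
r_{12} = q_1·v_2 = 0.7698.
u_2 = v_2 − 0.7698·q_1 = (2.1481, -0.1481, 2.4444, 2.4074).
‖u_2‖ = 4.0506, so q_2 = (0.5303, -0.0366, 0.6035, 0.5943).
r_{23} = q_2·v_3 = 1.1612.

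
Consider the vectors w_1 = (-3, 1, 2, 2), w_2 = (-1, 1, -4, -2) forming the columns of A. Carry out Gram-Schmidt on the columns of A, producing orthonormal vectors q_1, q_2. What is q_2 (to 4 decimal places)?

q_2 = (-0.5433, 0.3363, -0.7244, -0.2587)

w_1 = (-3, 1, 2, 2); ‖w_1‖ = 4.2426, so q_1 = (-0.7071, 0.2357, 0.4714, 0.4714).
q_1·w_2 = (-0.7071)·(-1) + 0.2357·1 + 0.4714·(-4) + 0.4714·(-2) = -1.8856.
u_2 = w_2 + 1.8856·q_1 = (-2.3333, 1.4444, -3.1111, -1.1111).
‖u_2‖ = 4.2947, so q_2 = (-0.5433, 0.3363, -0.7244, -0.2587).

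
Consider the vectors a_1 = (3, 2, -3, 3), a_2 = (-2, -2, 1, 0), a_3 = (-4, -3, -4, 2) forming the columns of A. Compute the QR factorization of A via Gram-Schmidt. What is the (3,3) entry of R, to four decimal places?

r_{33} = 4.1010

a_1 = (3, 2, -3, 3); ‖a_1‖ = 5.5678, so e_1 = (0.5388, 0.3592, -0.5388, 0.5388).
e_1·a_2 = 0.5388·(-2) + 0.3592·(-2) + (-0.5388)·1 + 0.5388·0 = -2.3349.
u_2 = a_2 + 2.3349·e_1 = (-0.7419, -1.1613, -0.2581, 1.2581).
‖u_2‖ = 1.8837, so e_2 = (-0.3939, -0.6165, -0.1370, 0.6679).
e_1·a_3 = 0.5388·(-4) + 0.3592·(-3) + (-0.5388)·(-4) + 0.5388·2 = 0.0000; e_2·a_3 = (-0.3939)·(-4) + (-0.6165)·(-3) + (-0.1370)·(-4) + 0.6679·2 = 5.3087.
u_3 = a_3 + 0.0000·e_1 − 5.3087·e_2 = (-1.9091, 0.2727, -3.2727, -1.5455).
r_{33} = ‖u_3‖ = 4.1010.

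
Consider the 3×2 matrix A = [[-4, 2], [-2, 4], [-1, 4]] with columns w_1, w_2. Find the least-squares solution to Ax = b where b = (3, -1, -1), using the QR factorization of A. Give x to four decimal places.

w_1 = (-4, -2, -1); ‖w_1‖ = 4.5826, so q_1 = (-0.8729, -0.4364, -0.2182).
q_1·w_2 = (-0.8729)·2 + (-0.4364)·4 + (-0.2182)·4 = -4.3644.
u_2 = w_2 + 4.3644·q_1 = (-1.8095, 2.0952, 3.0476).
‖u_2‖ = 4.1173, so q_2 = (-0.4395, 0.5089, 0.7402).
Qᵀb = (-1.9640, -2.5675).
Back-substitute: x_2 = -2.5675/4.1173 = -0.6236.
x_1 = (-1.9640 + 4.3644·(-0.6236))/4.5826 = -1.0225.

x = (-1.0225, -0.6236)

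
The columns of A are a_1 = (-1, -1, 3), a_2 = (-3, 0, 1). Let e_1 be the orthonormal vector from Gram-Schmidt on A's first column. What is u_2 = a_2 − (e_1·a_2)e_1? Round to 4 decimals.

e_1 = a_1/‖a_1‖ = (-1, -1, 3)/3.3166 = (-0.3015, -0.3015, 0.9045).
r_{12} = e_1·a_2 = 1.8091.
u_2 = a_2 − 1.8091·e_1 = (-2.4545, 0.5455, -0.6364).

u_2 = (-2.4545, 0.5455, -0.6364)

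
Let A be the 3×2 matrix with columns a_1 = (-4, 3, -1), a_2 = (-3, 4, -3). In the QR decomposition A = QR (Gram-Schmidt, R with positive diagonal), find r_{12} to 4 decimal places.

a_1 = (-4, 3, -1); ‖a_1‖ = 5.0990, so q_1 = (-0.7845, 0.5883, -0.1961).
r_{12} = q_1·a_2 = 5.2951.

r_{12} = 5.2951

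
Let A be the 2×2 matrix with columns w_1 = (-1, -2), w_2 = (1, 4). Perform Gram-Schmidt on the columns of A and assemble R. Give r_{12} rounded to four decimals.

r_{12} = -4.0249

w_1 = (-1, -2); ‖w_1‖ = 2.2361, so e_1 = (-0.4472, -0.8944).
r_{12} = e_1·w_2 = -4.0249.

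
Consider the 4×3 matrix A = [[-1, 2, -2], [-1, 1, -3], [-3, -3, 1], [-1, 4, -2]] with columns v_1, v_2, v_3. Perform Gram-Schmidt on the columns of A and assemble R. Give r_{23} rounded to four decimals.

r_{23} = -3.4271

v_1 = (-1, -1, -3, -1); ‖v_1‖ = 3.4641, so e_1 = (-0.2887, -0.2887, -0.8660, -0.2887).
e_1·v_2 = (-0.2887)·2 + (-0.2887)·1 + (-0.8660)·(-3) + (-0.2887)·4 = 0.5774.
u_2 = v_2 − 0.5774·e_1 = (2.1667, 1.1667, -2.5000, 4.1667).
‖u_2‖ = 5.4467, so e_2 = (0.3978, 0.2142, -0.4590, 0.7650).
r_{23} = e_2·v_3 = -3.4271.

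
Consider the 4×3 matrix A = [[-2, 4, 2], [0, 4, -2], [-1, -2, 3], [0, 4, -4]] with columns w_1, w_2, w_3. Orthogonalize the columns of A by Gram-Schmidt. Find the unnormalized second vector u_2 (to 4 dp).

w_1 = (-2, 0, -1, 0); ‖w_1‖ = 2.2361, so e_1 = (-0.8944, 0.0000, -0.4472, 0.0000).
e_1·w_2 = (-0.8944)·4 + 0.0000·4 + (-0.4472)·(-2) + 0.0000·4 = -2.6833.
u_2 = w_2 + 2.6833·e_1 = (1.6000, 4.0000, -3.2000, 4.0000).

u_2 = (1.6000, 4.0000, -3.2000, 4.0000)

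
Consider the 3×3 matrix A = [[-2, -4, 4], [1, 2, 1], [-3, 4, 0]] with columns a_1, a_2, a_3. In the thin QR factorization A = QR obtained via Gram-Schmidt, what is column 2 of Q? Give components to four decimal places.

e_2 = (-0.7171, 0.3586, 0.5976)

a_1 = (-2, 1, -3); ‖a_1‖ = 3.7417, so e_1 = (-0.5345, 0.2673, -0.8018).
e_1·a_2 = (-0.5345)·(-4) + 0.2673·2 + (-0.8018)·4 = -0.5345.
u_2 = a_2 + 0.5345·e_1 = (-4.2857, 2.1429, 3.5714).
‖u_2‖ = 5.9761, so e_2 = (-0.7171, 0.3586, 0.5976).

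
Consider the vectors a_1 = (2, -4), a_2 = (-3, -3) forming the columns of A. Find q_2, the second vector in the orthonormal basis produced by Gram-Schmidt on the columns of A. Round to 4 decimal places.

a_1 = (2, -4); ‖a_1‖ = 4.4721, so q_1 = (0.4472, -0.8944).
q_1·a_2 = 0.4472·(-3) + (-0.8944)·(-3) = 1.3416.
u_2 = a_2 − 1.3416·q_1 = (-3.6000, -1.8000).
‖u_2‖ = 4.0249, so q_2 = (-0.8944, -0.4472).

q_2 = (-0.8944, -0.4472)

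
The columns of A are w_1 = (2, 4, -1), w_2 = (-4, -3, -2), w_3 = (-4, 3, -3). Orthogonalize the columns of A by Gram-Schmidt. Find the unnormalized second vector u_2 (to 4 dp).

u_2 = (-2.2857, 0.4286, -2.8571)

w_1 = (2, 4, -1); ‖w_1‖ = 4.5826, so e_1 = (0.4364, 0.8729, -0.2182).
e_1·w_2 = 0.4364·(-4) + 0.8729·(-3) + (-0.2182)·(-2) = -3.9279.
u_2 = w_2 + 3.9279·e_1 = (-2.2857, 0.4286, -2.8571).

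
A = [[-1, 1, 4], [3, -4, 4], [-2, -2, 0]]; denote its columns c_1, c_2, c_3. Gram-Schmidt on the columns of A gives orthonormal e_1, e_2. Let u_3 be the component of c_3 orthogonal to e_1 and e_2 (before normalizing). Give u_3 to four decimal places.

u_3 = (4.7324, 1.3521, -0.3380)

c_1 = (-1, 3, -2); ‖c_1‖ = 3.7417, so e_1 = (-0.2673, 0.8018, -0.5345).
e_1·c_2 = (-0.2673)·1 + 0.8018·(-4) + (-0.5345)·(-2) = -2.4054.
u_2 = c_2 + 2.4054·e_1 = (0.3571, -2.0714, -3.2857).
‖u_2‖ = 3.9005, so e_2 = (0.0916, -0.5311, -0.8424).
e_1·c_3 = (-0.2673)·4 + 0.8018·4 + (-0.5345)·0 = 2.1381; e_2·c_3 = 0.0916·4 + (-0.5311)·4 + (-0.8424)·0 = -1.7580.
u_3 = c_3 − 2.1381·e_1 + 1.7580·e_2 = (4.7324, 1.3521, -0.3380).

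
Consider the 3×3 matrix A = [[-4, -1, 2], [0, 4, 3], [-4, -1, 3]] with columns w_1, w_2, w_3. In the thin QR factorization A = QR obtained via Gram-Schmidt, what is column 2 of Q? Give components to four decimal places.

e_1 = w_1/‖w_1‖ = (-4, 0, -4)/5.6569 = (-0.7071, 0.0000, -0.7071).
r_{12} = e_1·w_2 = 1.4142.
u_2 = w_2 − 1.4142·e_1 = (0.0000, 4.0000, 0.0000).
‖u_2‖ = 4.0000, so e_2 = (0.0000, 1.0000, 0.0000).

e_2 = (0.0000, 1.0000, 0.0000)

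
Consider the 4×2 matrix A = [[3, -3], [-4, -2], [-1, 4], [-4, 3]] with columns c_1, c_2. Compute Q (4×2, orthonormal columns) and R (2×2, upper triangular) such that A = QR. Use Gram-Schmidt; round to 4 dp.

c_1 = (3, -4, -1, -4); ‖c_1‖ = 6.4807, so e_1 = (0.4629, -0.6172, -0.1543, -0.6172).
e_1·c_2 = 0.4629·(-3) + (-0.6172)·(-2) + (-0.1543)·4 + (-0.6172)·3 = -2.6232.
u_2 = c_2 + 2.6232·e_1 = (-1.7857, -3.6190, 3.5952, 1.3810).
‖u_2‖ = 5.5784, so e_2 = (-0.3201, -0.6488, 0.6445, 0.2476).

Q = [[0.4629, -0.3201], [-0.6172, -0.6488], [-0.1543, 0.6445], [-0.6172, 0.2476]], R = [[6.4807, -2.6232], [0.0000, 5.5784]]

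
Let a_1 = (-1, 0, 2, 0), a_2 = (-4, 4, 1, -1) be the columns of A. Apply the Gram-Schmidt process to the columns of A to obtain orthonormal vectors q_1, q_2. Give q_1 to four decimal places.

q_1 = (-0.4472, 0.0000, 0.8944, 0.0000)

a_1 = (-1, 0, 2, 0); ‖a_1‖ = 2.2361, so q_1 = (-0.4472, 0.0000, 0.8944, 0.0000).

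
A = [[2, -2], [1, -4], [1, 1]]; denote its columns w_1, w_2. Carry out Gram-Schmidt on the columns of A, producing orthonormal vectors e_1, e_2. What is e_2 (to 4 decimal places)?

e_2 = (0.0930, -0.7909, 0.6048)

w_1 = (2, 1, 1); ‖w_1‖ = 2.4495, so e_1 = (0.8165, 0.4082, 0.4082).
e_1·w_2 = 0.8165·(-2) + 0.4082·(-4) + 0.4082·1 = -2.8577.
u_2 = w_2 + 2.8577·e_1 = (0.3333, -2.8333, 2.1667).
‖u_2‖ = 3.5824, so e_2 = (0.0930, -0.7909, 0.6048).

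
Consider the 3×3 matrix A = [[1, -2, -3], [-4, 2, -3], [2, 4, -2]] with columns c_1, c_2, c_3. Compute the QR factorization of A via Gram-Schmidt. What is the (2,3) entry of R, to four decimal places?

c_1 = (1, -4, 2); ‖c_1‖ = 4.5826, so q_1 = (0.2182, -0.8729, 0.4364).
q_1·c_2 = 0.2182·(-2) + (-0.8729)·2 + 0.4364·4 = -0.4364.
u_2 = c_2 + 0.4364·q_1 = (-1.9048, 1.6190, 4.1905).
‖u_2‖ = 4.8795, so q_2 = (-0.3904, 0.3318, 0.8588).
r_{23} = q_2·c_3 = -1.5419.

r_{23} = -1.5419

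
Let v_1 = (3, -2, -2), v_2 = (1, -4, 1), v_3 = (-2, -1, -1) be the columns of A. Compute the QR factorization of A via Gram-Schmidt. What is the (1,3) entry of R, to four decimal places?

r_{13} = -0.4851

v_1 = (3, -2, -2); ‖v_1‖ = 4.1231, so q_1 = (0.7276, -0.4851, -0.4851).
r_{13} = q_1·v_3 = -0.4851.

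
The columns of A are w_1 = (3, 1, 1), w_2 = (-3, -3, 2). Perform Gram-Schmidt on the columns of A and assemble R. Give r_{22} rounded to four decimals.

w_1 = (3, 1, 1); ‖w_1‖ = 3.3166, so q_1 = (0.9045, 0.3015, 0.3015).
q_1·w_2 = 0.9045·(-3) + 0.3015·(-3) + 0.3015·2 = -3.0151.
u_2 = w_2 + 3.0151·q_1 = (-0.2727, -2.0909, 2.9091).
r_{22} = ‖u_2‖ = 3.5929.

r_{22} = 3.5929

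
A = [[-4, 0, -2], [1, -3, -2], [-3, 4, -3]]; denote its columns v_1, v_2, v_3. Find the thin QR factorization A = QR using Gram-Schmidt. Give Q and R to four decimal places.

Q = [[-0.7845, -0.5708, 0.2425], [0.1961, -0.5993, -0.7761], [-0.5883, 0.5613, -0.5821]], R = [[5.0990, -2.9417, 2.9417], [0.0000, 4.0430, 0.6564], [0.0000, 0.0000, 2.8134]]

q_1 = v_1/‖v_1‖ = (-4, 1, -3)/5.0990 = (-0.7845, 0.1961, -0.5883).
r_{12} = q_1·v_2 = -2.9417.
u_2 = v_2 + 2.9417·q_1 = (-2.3077, -2.4231, 2.2692).
‖u_2‖ = 4.0430, so q_2 = (-0.5708, -0.5993, 0.5613).
r_{13} = q_1·v_3 = 2.9417; r_{23} = q_2·v_3 = 0.6564.
u_3 = v_3 − 2.9417·q_1 − 0.6564·q_2 = (0.6824, -2.1835, -1.6376).
‖u_3‖ = 2.8134, so q_3 = (0.2425, -0.7761, -0.5821).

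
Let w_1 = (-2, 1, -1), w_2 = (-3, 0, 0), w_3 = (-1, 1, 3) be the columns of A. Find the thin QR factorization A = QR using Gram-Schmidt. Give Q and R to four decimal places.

Q = [[-0.8165, -0.5774, 0.0000], [0.4082, -0.5774, 0.7071], [-0.4082, 0.5774, 0.7071]], R = [[2.4495, 2.4495, 0.0000], [0.0000, 1.7321, 1.7321], [0.0000, 0.0000, 2.8284]]

q_1 = w_1/‖w_1‖ = (-2, 1, -1)/2.4495 = (-0.8165, 0.4082, -0.4082).
r_{12} = q_1·w_2 = 2.4495.
u_2 = w_2 − 2.4495·q_1 = (-1.0000, -1.0000, 1.0000).
‖u_2‖ = 1.7321, so q_2 = (-0.5774, -0.5774, 0.5774).
r_{13} = q_1·w_3 = 0.0000; r_{23} = q_2·w_3 = 1.7321.
u_3 = w_3 + 0.0000·q_1 − 1.7321·q_2 = (0.0000, 2.0000, 2.0000).
‖u_3‖ = 2.8284, so q_3 = (0.0000, 0.7071, 0.7071).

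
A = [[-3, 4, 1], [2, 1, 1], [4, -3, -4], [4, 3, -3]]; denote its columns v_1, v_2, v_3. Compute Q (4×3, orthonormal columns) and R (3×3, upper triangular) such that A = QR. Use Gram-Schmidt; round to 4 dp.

q_1 = v_1/‖v_1‖ = (-3, 2, 4, 4)/6.7082 = (-0.4472, 0.2981, 0.5963, 0.5963).
r_{12} = q_1·v_2 = -1.4907.
u_2 = v_2 + 1.4907·q_1 = (3.3333, 1.4444, -2.1111, 3.8889).
‖u_2‖ = 5.7252, so q_2 = (0.5822, 0.2523, -0.3687, 0.6793).
r_{13} = q_1·v_3 = -4.3231; r_{23} = q_2·v_3 = 0.2717.
u_3 = v_3 + 4.3231·q_1 − 0.2717·q_2 = (-1.0915, 2.2203, -1.3220, -0.6068).
‖u_3‖ = 2.8701, so q_3 = (-0.3803, 0.7736, -0.4606, -0.2114).

Q = [[-0.4472, 0.5822, -0.3803], [0.2981, 0.2523, 0.7736], [0.5963, -0.3687, -0.4606], [0.5963, 0.6793, -0.2114]], R = [[6.7082, -1.4907, -4.3231], [0.0000, 5.7252, 0.2717], [0.0000, 0.0000, 2.8701]]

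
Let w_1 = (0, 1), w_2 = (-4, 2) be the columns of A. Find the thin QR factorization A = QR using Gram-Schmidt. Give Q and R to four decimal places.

Q = [[0.0000, -1.0000], [1.0000, 0.0000]], R = [[1.0000, 2.0000], [0.0000, 4.0000]]

w_1 = (0, 1); ‖w_1‖ = 1.0000, so q_1 = (0.0000, 1.0000).
q_1·w_2 = 0.0000·(-4) + 1.0000·2 = 2.0000.
u_2 = w_2 − 2.0000·q_1 = (-4.0000, 0.0000).
‖u_2‖ = 4.0000, so q_2 = (-1.0000, 0.0000).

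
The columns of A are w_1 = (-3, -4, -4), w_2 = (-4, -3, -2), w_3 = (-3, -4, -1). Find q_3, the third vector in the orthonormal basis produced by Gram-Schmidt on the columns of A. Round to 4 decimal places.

q_3 = (0.3114, -0.7785, 0.5449)

w_1 = (-3, -4, -4); ‖w_1‖ = 6.4031, so q_1 = (-0.4685, -0.6247, -0.6247).
q_1·w_2 = (-0.4685)·(-4) + (-0.6247)·(-3) + (-0.6247)·(-2) = 4.9976.
u_2 = w_2 − 4.9976·q_1 = (-1.6585, 0.1220, 1.1220).
‖u_2‖ = 2.0061, so q_2 = (-0.8268, 0.0608, 0.5593).
q_1·w_3 = (-0.4685)·(-3) + (-0.6247)·(-4) + (-0.6247)·(-1) = 4.5290; q_2·w_3 = (-0.8268)·(-3) + 0.0608·(-4) + 0.5593·(-1) = 1.6778.
u_3 = w_3 − 4.5290·q_1 − 1.6778·q_2 = (0.5091, -1.2727, 0.8909).
‖u_3‖ = 1.6348, so q_3 = (0.3114, -0.7785, 0.5449).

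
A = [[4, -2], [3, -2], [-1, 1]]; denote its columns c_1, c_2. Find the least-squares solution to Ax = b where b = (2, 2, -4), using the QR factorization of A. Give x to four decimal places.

x = (-2.0000, -4.6667)

c_1 = (4, 3, -1); ‖c_1‖ = 5.0990, so q_1 = (0.7845, 0.5883, -0.1961).
q_1·c_2 = 0.7845·(-2) + 0.5883·(-2) + (-0.1961)·1 = -2.9417.
u_2 = c_2 + 2.9417·q_1 = (0.3077, -0.2692, 0.4231).
‖u_2‖ = 0.5883, so q_2 = (0.5230, -0.4576, 0.7191).
Qᵀb = (3.5301, -2.7456).
Back-substitute: x_2 = -2.7456/0.5883 = -4.6667.
x_1 = (3.5301 + 2.9417·(-4.6667))/5.0990 = -2.0000.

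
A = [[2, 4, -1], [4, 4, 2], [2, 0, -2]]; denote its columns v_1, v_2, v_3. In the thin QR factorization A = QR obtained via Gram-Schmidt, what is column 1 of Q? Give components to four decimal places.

e_1 = (0.4082, 0.8165, 0.4082)

v_1 = (2, 4, 2); ‖v_1‖ = 4.8990, so e_1 = (0.4082, 0.8165, 0.4082).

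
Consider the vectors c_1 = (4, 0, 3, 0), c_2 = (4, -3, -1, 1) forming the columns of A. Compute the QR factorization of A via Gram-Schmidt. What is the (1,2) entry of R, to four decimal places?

r_{12} = 2.6000

c_1 = (4, 0, 3, 0); ‖c_1‖ = 5.0000, so e_1 = (0.8000, 0.0000, 0.6000, 0.0000).
r_{12} = e_1·c_2 = 2.6000.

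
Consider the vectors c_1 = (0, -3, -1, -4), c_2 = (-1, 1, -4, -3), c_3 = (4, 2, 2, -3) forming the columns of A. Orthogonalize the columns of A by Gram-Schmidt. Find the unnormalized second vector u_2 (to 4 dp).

u_2 = (-1.0000, 2.5000, -3.5000, -1.0000)

c_1 = (0, -3, -1, -4); ‖c_1‖ = 5.0990, so e_1 = (0.0000, -0.5883, -0.1961, -0.7845).
e_1·c_2 = 0.0000·(-1) + (-0.5883)·1 + (-0.1961)·(-4) + (-0.7845)·(-3) = 2.5495.
u_2 = c_2 − 2.5495·e_1 = (-1.0000, 2.5000, -3.5000, -1.0000).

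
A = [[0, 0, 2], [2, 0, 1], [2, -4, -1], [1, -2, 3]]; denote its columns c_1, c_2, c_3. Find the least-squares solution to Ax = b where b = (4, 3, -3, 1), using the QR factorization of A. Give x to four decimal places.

x = (0.9565, 1.0870, 1.0870)

c_1 = (0, 2, 2, 1); ‖c_1‖ = 3.0000, so e_1 = (0.0000, 0.6667, 0.6667, 0.3333).
e_1·c_2 = 0.0000·0 + 0.6667·0 + 0.6667·(-4) + 0.3333·(-2) = -3.3333.
u_2 = c_2 + 3.3333·e_1 = (0.0000, 2.2222, -1.7778, -0.8889).
‖u_2‖ = 2.9814, so e_2 = (0.0000, 0.7454, -0.5963, -0.2981).
e_1·c_3 = 0.0000·2 + 0.6667·1 + 0.6667·(-1) + 0.3333·3 = 1.0000; e_2·c_3 = 0.0000·2 + 0.7454·1 + (-0.5963)·(-1) + (-0.2981)·3 = 0.4472.
u_3 = c_3 − 1.0000·e_1 − 0.4472·e_2 = (2.0000, 0.0000, -1.4000, 2.8000).
‖u_3‖ = 3.7148, so e_3 = (0.5384, 0.0000, -0.3769, 0.7537).
Qᵀb = (0.3333, 3.7268, 4.0379).
Back-substitute: x_3 = 4.0379/3.7148 = 1.0870.
x_2 = (3.7268 − 0.4472·1.0870)/2.9814 = 1.0870.
x_1 = (0.3333 + 3.3333·1.0870 − 1.0000·1.0870)/3.0000 = 0.9565.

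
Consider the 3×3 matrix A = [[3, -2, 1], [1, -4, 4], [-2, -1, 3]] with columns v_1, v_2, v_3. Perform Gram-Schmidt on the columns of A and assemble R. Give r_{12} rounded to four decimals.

v_1 = (3, 1, -2); ‖v_1‖ = 3.7417, so q_1 = (0.8018, 0.2673, -0.5345).
r_{12} = q_1·v_2 = -2.1381.

r_{12} = -2.1381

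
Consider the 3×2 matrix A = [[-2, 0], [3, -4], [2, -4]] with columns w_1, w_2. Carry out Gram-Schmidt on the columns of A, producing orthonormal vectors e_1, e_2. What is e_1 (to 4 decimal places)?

w_1 = (-2, 3, 2); ‖w_1‖ = 4.1231, so e_1 = (-0.4851, 0.7276, 0.4851).

e_1 = (-0.4851, 0.7276, 0.4851)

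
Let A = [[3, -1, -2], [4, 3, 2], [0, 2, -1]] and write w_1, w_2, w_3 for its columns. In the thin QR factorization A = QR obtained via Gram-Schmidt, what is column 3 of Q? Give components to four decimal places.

e_3 = (-0.4878, 0.3658, -0.7926)

e_1 = w_1/‖w_1‖ = (3, 4, 0)/5.0000 = (0.6000, 0.8000, 0.0000).
r_{12} = e_1·w_2 = 1.8000.
u_2 = w_2 − 1.8000·e_1 = (-2.0800, 1.5600, 2.0000).
‖u_2‖ = 3.2802, so e_2 = (-0.6341, 0.4756, 0.6097).
r_{13} = e_1·w_3 = 0.4000; r_{23} = e_2·w_3 = 1.6096.
u_3 = w_3 − 0.4000·e_1 − 1.6096·e_2 = (-1.2193, 0.9145, -1.9814).
‖u_3‖ = 2.4998, so e_3 = (-0.4878, 0.3658, -0.7926).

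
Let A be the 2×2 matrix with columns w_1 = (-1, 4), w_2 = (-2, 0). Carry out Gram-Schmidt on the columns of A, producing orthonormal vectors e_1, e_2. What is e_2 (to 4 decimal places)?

e_2 = (-0.9701, -0.2425)

e_1 = w_1/‖w_1‖ = (-1, 4)/4.1231 = (-0.2425, 0.9701).
r_{12} = e_1·w_2 = 0.4851.
u_2 = w_2 − 0.4851·e_1 = (-1.8824, -0.4706).
‖u_2‖ = 1.9403, so e_2 = (-0.9701, -0.2425).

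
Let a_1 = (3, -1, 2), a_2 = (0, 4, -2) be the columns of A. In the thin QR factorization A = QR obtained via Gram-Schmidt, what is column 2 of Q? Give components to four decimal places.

q_2 = (0.4364, 0.8729, -0.2182)

a_1 = (3, -1, 2); ‖a_1‖ = 3.7417, so q_1 = (0.8018, -0.2673, 0.5345).
q_1·a_2 = 0.8018·0 + (-0.2673)·4 + 0.5345·(-2) = -2.1381.
u_2 = a_2 + 2.1381·q_1 = (1.7143, 3.4286, -0.8571).
‖u_2‖ = 3.9279, so q_2 = (0.4364, 0.8729, -0.2182).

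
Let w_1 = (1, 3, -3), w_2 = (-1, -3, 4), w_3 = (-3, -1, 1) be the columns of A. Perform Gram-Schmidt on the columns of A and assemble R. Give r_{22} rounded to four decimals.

r_{22} = 0.7255

w_1 = (1, 3, -3); ‖w_1‖ = 4.3589, so e_1 = (0.2294, 0.6882, -0.6882).
e_1·w_2 = 0.2294·(-1) + 0.6882·(-3) + (-0.6882)·4 = -5.0471.
u_2 = w_2 + 5.0471·e_1 = (0.1579, 0.4737, 0.5263).
r_{22} = ‖u_2‖ = 0.7255.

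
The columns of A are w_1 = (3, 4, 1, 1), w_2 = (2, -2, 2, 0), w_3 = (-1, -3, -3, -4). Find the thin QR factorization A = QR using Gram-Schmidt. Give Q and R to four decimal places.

Q = [[0.5774, 0.5774, 0.4345], [0.7698, -0.5774, -0.0181], [0.1925, 0.5774, -0.4526], [0.1925, 0.0000, -0.7785]], R = [[5.1962, 0.0000, -4.2339], [0.0000, 3.4641, -0.5774], [0.0000, 0.0000, 4.0915]]

w_1 = (3, 4, 1, 1); ‖w_1‖ = 5.1962, so q_1 = (0.5774, 0.7698, 0.1925, 0.1925).
q_1·w_2 = 0.5774·2 + 0.7698·(-2) + 0.1925·2 + 0.1925·0 = 0.0000.
u_2 = w_2 + 0.0000·q_1 = (2.0000, -2.0000, 2.0000, 0.0000).
‖u_2‖ = 3.4641, so q_2 = (0.5774, -0.5774, 0.5774, 0.0000).
q_1·w_3 = 0.5774·(-1) + 0.7698·(-3) + 0.1925·(-3) + 0.1925·(-4) = -4.2339; q_2·w_3 = 0.5774·(-1) + (-0.5774)·(-3) + 0.5774·(-3) + 0.0000·(-4) = -0.5774.
u_3 = w_3 + 4.2339·q_1 + 0.5774·q_2 = (1.7778, -0.0741, -1.8519, -3.1852).
‖u_3‖ = 4.0915, so q_3 = (0.4345, -0.0181, -0.4526, -0.7785).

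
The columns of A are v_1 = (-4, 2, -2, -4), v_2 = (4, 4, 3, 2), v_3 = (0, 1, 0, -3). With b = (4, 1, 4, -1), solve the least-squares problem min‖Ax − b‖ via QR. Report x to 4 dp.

x = (-0.8522, 0.3237, 1.6578)

e_1 = v_1/‖v_1‖ = (-4, 2, -2, -4)/6.3246 = (-0.6325, 0.3162, -0.3162, -0.6325).
r_{12} = e_1·v_2 = -3.4785.
u_2 = v_2 + 3.4785·e_1 = (1.8000, 5.1000, 1.9000, -0.2000).
‖u_2‖ = 5.7359, so e_2 = (0.3138, 0.8891, 0.3312, -0.0349).
r_{13} = e_1·v_3 = 2.2136; r_{23} = e_2·v_3 = 0.9937.
u_3 = v_3 − 2.2136·e_1 − 0.9937·e_2 = (1.0881, -0.5836, 0.3708, -1.5653).
‖u_3‖ = 2.0279, so e_3 = (0.5366, -0.2878, 0.1829, -0.7719).
Qᵀb = (-2.8460, 3.5043, 3.3619).
Back-substitute: x_3 = 3.3619/2.0279 = 1.6578.
x_2 = (3.5043 − 0.9937·1.6578)/5.7359 = 0.3237.
x_1 = (-2.8460 + 3.4785·0.3237 − 2.2136·1.6578)/6.3246 = -0.8522.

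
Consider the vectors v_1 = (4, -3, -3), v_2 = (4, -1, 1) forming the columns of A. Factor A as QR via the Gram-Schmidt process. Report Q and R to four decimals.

v_1 = (4, -3, -3); ‖v_1‖ = 5.8310, so q_1 = (0.6860, -0.5145, -0.5145).
q_1·v_2 = 0.6860·4 + (-0.5145)·(-1) + (-0.5145)·1 = 2.7440.
u_2 = v_2 − 2.7440·q_1 = (2.1176, 0.4118, 2.4118).
‖u_2‖ = 3.2358, so q_2 = (0.6544, 0.1273, 0.7453).

Q = [[0.6860, 0.6544], [-0.5145, 0.1273], [-0.5145, 0.7453]], R = [[5.8310, 2.7440], [0.0000, 3.2358]]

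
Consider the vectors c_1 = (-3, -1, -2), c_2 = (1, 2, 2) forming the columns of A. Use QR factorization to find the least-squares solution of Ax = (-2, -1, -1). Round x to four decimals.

c_1 = (-3, -1, -2); ‖c_1‖ = 3.7417, so q_1 = (-0.8018, -0.2673, -0.5345).
q_1·c_2 = (-0.8018)·1 + (-0.2673)·2 + (-0.5345)·2 = -2.4054.
u_2 = c_2 + 2.4054·q_1 = (-0.9286, 1.3571, 0.7143).
‖u_2‖ = 1.7928, so q_2 = (-0.5179, 0.7570, 0.3984).
Qᵀb = (2.4054, -0.1195).
Back-substitute: x_2 = -0.1195/1.7928 = -0.0667.
x_1 = (2.4054 + 2.4054·(-0.0667))/3.7417 = 0.6000.

x = (0.6000, -0.0667)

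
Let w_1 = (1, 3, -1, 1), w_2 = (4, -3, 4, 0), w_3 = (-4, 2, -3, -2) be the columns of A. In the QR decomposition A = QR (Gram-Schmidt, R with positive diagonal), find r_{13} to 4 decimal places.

r_{13} = 0.8660

w_1 = (1, 3, -1, 1); ‖w_1‖ = 3.4641, so q_1 = (0.2887, 0.8660, -0.2887, 0.2887).
r_{13} = q_1·w_3 = 0.8660.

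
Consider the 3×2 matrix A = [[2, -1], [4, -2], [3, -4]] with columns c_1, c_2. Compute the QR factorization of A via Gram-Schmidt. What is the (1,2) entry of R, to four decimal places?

c_1 = (2, 4, 3); ‖c_1‖ = 5.3852, so e_1 = (0.3714, 0.7428, 0.5571).
r_{12} = e_1·c_2 = -4.0853.

r_{12} = -4.0853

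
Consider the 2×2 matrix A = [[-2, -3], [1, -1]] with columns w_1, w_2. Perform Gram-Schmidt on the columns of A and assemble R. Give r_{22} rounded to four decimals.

q_1 = w_1/‖w_1‖ = (-2, 1)/2.2361 = (-0.8944, 0.4472).
r_{12} = q_1·w_2 = 2.2361.
u_2 = w_2 − 2.2361·q_1 = (-1.0000, -2.0000).
r_{22} = ‖u_2‖ = 2.2361.

r_{22} = 2.2361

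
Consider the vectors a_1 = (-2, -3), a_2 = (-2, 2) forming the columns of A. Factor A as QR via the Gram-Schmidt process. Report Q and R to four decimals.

Q = [[-0.5547, -0.8321], [-0.8321, 0.5547]], R = [[3.6056, -0.5547], [0.0000, 2.7735]]

e_1 = a_1/‖a_1‖ = (-2, -3)/3.6056 = (-0.5547, -0.8321).
r_{12} = e_1·a_2 = -0.5547.
u_2 = a_2 + 0.5547·e_1 = (-2.3077, 1.5385).
‖u_2‖ = 2.7735, so e_2 = (-0.8321, 0.5547).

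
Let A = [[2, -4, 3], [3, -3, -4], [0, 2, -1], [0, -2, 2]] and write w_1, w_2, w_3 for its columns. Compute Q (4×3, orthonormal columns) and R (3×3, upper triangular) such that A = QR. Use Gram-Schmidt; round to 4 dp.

w_1 = (2, 3, 0, 0); ‖w_1‖ = 3.6056, so q_1 = (0.5547, 0.8321, 0.0000, 0.0000).
q_1·w_2 = 0.5547·(-4) + 0.8321·(-3) + 0.0000·2 + 0.0000·(-2) = -4.7150.
u_2 = w_2 + 4.7150·q_1 = (-1.3846, 0.9231, 2.0000, -2.0000).
‖u_2‖ = 3.2817, so q_2 = (-0.4219, 0.2813, 0.6094, -0.6094).
q_1·w_3 = 0.5547·3 + 0.8321·(-4) + 0.0000·(-1) + 0.0000·2 = -1.6641; q_2·w_3 = (-0.4219)·3 + 0.2813·(-4) + 0.6094·(-1) + (-0.6094)·2 = -4.2193.
u_3 = w_3 + 1.6641·q_1 + 4.2193·q_2 = (2.1429, -1.4286, 1.5714, -0.5714).
‖u_3‖ = 3.0706, so q_3 = (0.6979, -0.4652, 0.5118, -0.1861).

Q = [[0.5547, -0.4219, 0.6979], [0.8321, 0.2813, -0.4652], [0.0000, 0.6094, 0.5118], [0.0000, -0.6094, -0.1861]], R = [[3.6056, -4.7150, -1.6641], [0.0000, 3.2817, -4.2193], [0.0000, 0.0000, 3.0706]]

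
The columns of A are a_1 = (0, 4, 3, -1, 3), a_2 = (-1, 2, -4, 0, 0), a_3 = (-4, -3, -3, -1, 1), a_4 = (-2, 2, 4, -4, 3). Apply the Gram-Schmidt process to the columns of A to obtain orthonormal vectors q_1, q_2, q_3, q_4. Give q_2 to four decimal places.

a_1 = (0, 4, 3, -1, 3); ‖a_1‖ = 5.9161, so q_1 = (0.0000, 0.6761, 0.5071, -0.1690, 0.5071).
q_1·a_2 = 0.0000·(-1) + 0.6761·2 + 0.5071·(-4) + (-0.1690)·0 + 0.5071·0 = -0.6761.
u_2 = a_2 + 0.6761·q_1 = (-1.0000, 2.4571, -3.6571, -0.1143, 0.3429).
‖u_2‖ = 4.5324, so q_2 = (-0.2206, 0.5421, -0.8069, -0.0252, 0.0756).

q_2 = (-0.2206, 0.5421, -0.8069, -0.0252, 0.0756)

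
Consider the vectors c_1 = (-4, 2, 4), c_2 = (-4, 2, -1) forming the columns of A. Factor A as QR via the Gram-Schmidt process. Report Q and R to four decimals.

c_1 = (-4, 2, 4); ‖c_1‖ = 6.0000, so q_1 = (-0.6667, 0.3333, 0.6667).
q_1·c_2 = (-0.6667)·(-4) + 0.3333·2 + 0.6667·(-1) = 2.6667.
u_2 = c_2 − 2.6667·q_1 = (-2.2222, 1.1111, -2.7778).
‖u_2‖ = 3.7268, so q_2 = (-0.5963, 0.2981, -0.7454).

Q = [[-0.6667, -0.5963], [0.3333, 0.2981], [0.6667, -0.7454]], R = [[6.0000, 2.6667], [0.0000, 3.7268]]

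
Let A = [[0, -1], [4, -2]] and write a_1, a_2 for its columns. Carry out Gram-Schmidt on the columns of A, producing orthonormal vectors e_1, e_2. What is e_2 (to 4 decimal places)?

e_2 = (-1.0000, 0.0000)

a_1 = (0, 4); ‖a_1‖ = 4.0000, so e_1 = (0.0000, 1.0000).
e_1·a_2 = 0.0000·(-1) + 1.0000·(-2) = -2.0000.
u_2 = a_2 + 2.0000·e_1 = (-1.0000, 0.0000).
‖u_2‖ = 1.0000, so e_2 = (-1.0000, 0.0000).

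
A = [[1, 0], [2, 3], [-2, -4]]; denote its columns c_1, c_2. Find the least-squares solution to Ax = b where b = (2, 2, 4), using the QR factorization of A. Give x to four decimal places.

x = (3.1034, -2.1379)

q_1 = c_1/‖c_1‖ = (1, 2, -2)/3.0000 = (0.3333, 0.6667, -0.6667).
r_{12} = q_1·c_2 = 4.6667.
u_2 = c_2 − 4.6667·q_1 = (-1.5556, -0.1111, -0.8889).
‖u_2‖ = 1.7951, so q_2 = (-0.8666, -0.0619, -0.4952).
Qᵀb = (-0.6667, -3.8377).
Back-substitute: x_2 = -3.8377/1.7951 = -2.1379.
x_1 = (-0.6667 − 4.6667·(-2.1379))/3.0000 = 3.1034.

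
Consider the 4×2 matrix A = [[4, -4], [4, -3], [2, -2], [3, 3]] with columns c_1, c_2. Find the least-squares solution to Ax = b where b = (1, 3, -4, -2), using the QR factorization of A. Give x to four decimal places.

x = (-0.1499, -0.3802)

c_1 = (4, 4, 2, 3); ‖c_1‖ = 6.7082, so e_1 = (0.5963, 0.5963, 0.2981, 0.4472).
e_1·c_2 = 0.5963·(-4) + 0.5963·(-3) + 0.2981·(-2) + 0.4472·3 = -3.4286.
u_2 = c_2 + 3.4286·e_1 = (-1.9556, -0.9556, -0.9778, 4.5333).
‖u_2‖ = 5.1229, so e_2 = (-0.3817, -0.1865, -0.1909, 0.8849).
Qᵀb = (0.2981, -1.9477).
Back-substitute: x_2 = -1.9477/5.1229 = -0.3802.
x_1 = (0.2981 + 3.4286·(-0.3802))/6.7082 = -0.1499.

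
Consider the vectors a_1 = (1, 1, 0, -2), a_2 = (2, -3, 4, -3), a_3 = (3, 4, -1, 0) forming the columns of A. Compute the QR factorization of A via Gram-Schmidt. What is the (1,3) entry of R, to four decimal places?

r_{13} = 2.8577

e_1 = a_1/‖a_1‖ = (1, 1, 0, -2)/2.4495 = (0.4082, 0.4082, 0.0000, -0.8165).
r_{13} = e_1·a_3 = 2.8577.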